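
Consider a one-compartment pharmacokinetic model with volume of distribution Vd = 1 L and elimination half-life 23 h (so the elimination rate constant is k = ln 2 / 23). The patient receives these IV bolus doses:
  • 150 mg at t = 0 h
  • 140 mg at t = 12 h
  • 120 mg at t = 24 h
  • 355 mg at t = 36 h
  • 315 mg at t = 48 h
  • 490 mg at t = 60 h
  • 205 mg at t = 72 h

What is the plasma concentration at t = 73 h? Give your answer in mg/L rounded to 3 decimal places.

k = ln 2 / 23 = 0.03014 per h
Dose 1 (150 mg at t=0 h): 150·exp(−0.03014·73) = 16.621 mg/L
Dose 2 (140 mg at t=12 h): 140·exp(−0.03014·61) = 22.271 mg/L
Dose 3 (120 mg at t=24 h): 120·exp(−0.03014·49) = 27.407 mg/L
Dose 4 (355 mg at t=36 h): 355·exp(−0.03014·37) = 116.403 mg/L
Dose 5 (315 mg at t=48 h): 315·exp(−0.03014·25) = 148.287 mg/L
Dose 6 (490 mg at t=60 h): 490·exp(−0.03014·13) = 331.168 mg/L
Dose 7 (205 mg at t=72 h): 205·exp(−0.03014·1) = 198.914 mg/L
C(73) = 16.621 + 22.271 + 27.407 + 116.403 + 148.287 + 331.168 + 198.914 = 861.071 mg/L

861.071 mg/L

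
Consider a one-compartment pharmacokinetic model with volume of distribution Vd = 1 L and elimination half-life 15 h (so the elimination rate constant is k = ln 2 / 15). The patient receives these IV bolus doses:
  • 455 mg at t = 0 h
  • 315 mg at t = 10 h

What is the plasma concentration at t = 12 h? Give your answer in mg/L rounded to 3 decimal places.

548.521 mg/L

k = ln 2 / 15 = 0.04621 per h
Dose 1 (455 mg at t=0 h): 455·exp(−0.04621·12) = 261.329 mg/L
Dose 2 (315 mg at t=10 h): 315·exp(−0.04621·2) = 287.193 mg/L
C(12) = 261.329 + 287.193 = 548.521 mg/L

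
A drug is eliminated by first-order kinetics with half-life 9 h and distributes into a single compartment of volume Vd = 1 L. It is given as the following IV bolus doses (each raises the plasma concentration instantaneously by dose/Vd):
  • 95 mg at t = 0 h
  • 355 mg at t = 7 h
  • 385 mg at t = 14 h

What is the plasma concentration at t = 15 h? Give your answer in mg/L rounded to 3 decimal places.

578.095 mg/L

k = ln 2 / 9 = 0.07702 per h
Dose 1 (95 mg at t=0 h): 95·exp(−0.07702·15) = 29.923 mg/L
Dose 2 (355 mg at t=7 h): 355·exp(−0.07702·8) = 191.711 mg/L
Dose 3 (385 mg at t=14 h): 385·exp(−0.07702·1) = 356.462 mg/L
C(15) = 29.923 + 191.711 + 356.462 = 578.095 mg/L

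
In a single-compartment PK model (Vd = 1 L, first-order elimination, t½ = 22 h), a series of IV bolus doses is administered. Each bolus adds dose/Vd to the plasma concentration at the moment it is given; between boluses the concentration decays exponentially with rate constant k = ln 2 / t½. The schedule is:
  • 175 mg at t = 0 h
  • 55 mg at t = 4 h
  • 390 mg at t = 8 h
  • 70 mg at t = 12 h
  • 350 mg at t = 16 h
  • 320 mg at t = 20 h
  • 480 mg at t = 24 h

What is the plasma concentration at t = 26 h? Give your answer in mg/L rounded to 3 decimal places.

k = ln 2 / 22 = 0.03151 per h
Dose 1 (175 mg at t=0 h): 175·exp(−0.03151·26) = 77.139 mg/L
Dose 2 (55 mg at t=4 h): 55·exp(−0.03151·22) = 27.500 mg/L
Dose 3 (390 mg at t=8 h): 390·exp(−0.03151·18) = 221.191 mg/L
Dose 4 (70 mg at t=12 h): 70·exp(−0.03151·14) = 45.033 mg/L
Dose 5 (350 mg at t=16 h): 350·exp(−0.03151·10) = 255.409 mg/L
Dose 6 (320 mg at t=20 h): 320·exp(−0.03151·6) = 264.881 mg/L
Dose 7 (480 mg at t=24 h): 480·exp(−0.03151·2) = 450.687 mg/L
C(26) = 77.139 + 27.500 + 221.191 + 45.033 + 255.409 + 264.881 + 450.687 = 1341.840 mg/L

1341.840 mg/L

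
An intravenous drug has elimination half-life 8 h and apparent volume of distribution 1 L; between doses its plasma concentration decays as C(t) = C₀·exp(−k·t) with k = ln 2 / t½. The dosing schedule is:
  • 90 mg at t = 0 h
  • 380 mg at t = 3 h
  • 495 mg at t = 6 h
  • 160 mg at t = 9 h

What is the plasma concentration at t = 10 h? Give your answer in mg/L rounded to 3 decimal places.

k = ln 2 / 8 = 0.08664 per h
Dose 1 (90 mg at t=0 h): 90·exp(−0.08664·10) = 37.840 mg/L
Dose 2 (380 mg at t=3 h): 380·exp(−0.08664·7) = 207.196 mg/L
Dose 3 (495 mg at t=6 h): 495·exp(−0.08664·4) = 350.018 mg/L
Dose 4 (160 mg at t=9 h): 160·exp(−0.08664·1) = 146.721 mg/L
C(10) = 37.840 + 207.196 + 350.018 + 146.721 = 741.775 mg/L

741.775 mg/L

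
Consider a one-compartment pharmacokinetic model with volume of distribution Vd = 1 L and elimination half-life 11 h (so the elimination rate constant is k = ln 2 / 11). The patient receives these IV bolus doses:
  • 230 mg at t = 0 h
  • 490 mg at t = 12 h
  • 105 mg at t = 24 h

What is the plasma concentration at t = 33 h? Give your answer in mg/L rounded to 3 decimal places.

218.769 mg/L

k = ln 2 / 11 = 0.06301 per h
Dose 1 (230 mg at t=0 h): 230·exp(−0.06301·33) = 28.750 mg/L
Dose 2 (490 mg at t=12 h): 490·exp(−0.06301·21) = 130.468 mg/L
Dose 3 (105 mg at t=24 h): 105·exp(−0.06301·9) = 59.551 mg/L
C(33) = 28.750 + 130.468 + 59.551 = 218.769 mg/L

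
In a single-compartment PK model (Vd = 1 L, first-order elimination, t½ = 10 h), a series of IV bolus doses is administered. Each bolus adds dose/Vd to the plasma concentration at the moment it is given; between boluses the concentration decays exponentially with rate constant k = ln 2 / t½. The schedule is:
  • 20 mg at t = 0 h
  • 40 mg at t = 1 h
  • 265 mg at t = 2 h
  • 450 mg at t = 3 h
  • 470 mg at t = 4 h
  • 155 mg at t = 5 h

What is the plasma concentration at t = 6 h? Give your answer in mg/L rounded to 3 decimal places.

k = ln 2 / 10 = 0.06931 per h
Dose 1 (20 mg at t=0 h): 20·exp(−0.06931·6) = 13.195 mg/L
Dose 2 (40 mg at t=1 h): 40·exp(−0.06931·5) = 28.284 mg/L
Dose 3 (265 mg at t=2 h): 265·exp(−0.06931·4) = 200.832 mg/L
Dose 4 (450 mg at t=3 h): 450·exp(−0.06931·3) = 365.514 mg/L
Dose 5 (470 mg at t=4 h): 470·exp(−0.06931·2) = 409.159 mg/L
Dose 6 (155 mg at t=5 h): 155·exp(−0.06931·1) = 144.620 mg/L
C(6) = 13.195 + 28.284 + 200.832 + 365.514 + 409.159 + 144.620 = 1161.604 mg/L

1161.604 mg/L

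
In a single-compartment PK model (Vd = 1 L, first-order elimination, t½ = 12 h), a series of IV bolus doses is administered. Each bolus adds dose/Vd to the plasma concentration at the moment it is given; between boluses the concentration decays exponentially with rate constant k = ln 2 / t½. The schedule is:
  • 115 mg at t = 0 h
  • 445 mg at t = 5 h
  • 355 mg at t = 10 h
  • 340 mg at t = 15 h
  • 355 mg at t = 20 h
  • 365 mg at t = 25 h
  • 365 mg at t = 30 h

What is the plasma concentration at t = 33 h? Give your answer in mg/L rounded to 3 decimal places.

k = ln 2 / 12 = 0.05776 per h
Dose 1 (115 mg at t=0 h): 115·exp(−0.05776·33) = 17.095 mg/L
Dose 2 (445 mg at t=5 h): 445·exp(−0.05776·28) = 88.299 mg/L
Dose 3 (355 mg at t=10 h): 355·exp(−0.05776·23) = 94.027 mg/L
Dose 4 (340 mg at t=15 h): 340·exp(−0.05776·18) = 120.208 mg/L
Dose 5 (355 mg at t=20 h): 355·exp(−0.05776·13) = 167.538 mg/L
Dose 6 (365 mg at t=25 h): 365·exp(−0.05776·8) = 229.936 mg/L
Dose 7 (365 mg at t=30 h): 365·exp(−0.05776·3) = 306.927 mg/L
C(33) = 17.095 + 88.299 + 94.027 + 120.208 + 167.538 + 229.936 + 306.927 = 1024.030 mg/L

1024.030 mg/L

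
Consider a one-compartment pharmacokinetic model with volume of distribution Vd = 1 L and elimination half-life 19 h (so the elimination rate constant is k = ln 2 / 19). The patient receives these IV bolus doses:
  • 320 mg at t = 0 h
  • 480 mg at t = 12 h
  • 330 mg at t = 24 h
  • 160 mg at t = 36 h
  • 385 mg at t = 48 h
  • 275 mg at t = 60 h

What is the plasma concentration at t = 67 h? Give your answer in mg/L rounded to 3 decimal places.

618.219 mg/L

k = ln 2 / 19 = 0.03648 per h
Dose 1 (320 mg at t=0 h): 320·exp(−0.03648·67) = 27.773 mg/L
Dose 2 (480 mg at t=12 h): 480·exp(−0.03648·55) = 64.541 mg/L
Dose 3 (330 mg at t=24 h): 330·exp(−0.03648·43) = 68.744 mg/L
Dose 4 (160 mg at t=36 h): 160·exp(−0.03648·31) = 51.638 mg/L
Dose 5 (385 mg at t=48 h): 385·exp(−0.03648·19) = 192.500 mg/L
Dose 6 (275 mg at t=60 h): 275·exp(−0.03648·7) = 213.023 mg/L
C(67) = 27.773 + 64.541 + 68.744 + 51.638 + 192.500 + 213.023 = 618.219 mg/L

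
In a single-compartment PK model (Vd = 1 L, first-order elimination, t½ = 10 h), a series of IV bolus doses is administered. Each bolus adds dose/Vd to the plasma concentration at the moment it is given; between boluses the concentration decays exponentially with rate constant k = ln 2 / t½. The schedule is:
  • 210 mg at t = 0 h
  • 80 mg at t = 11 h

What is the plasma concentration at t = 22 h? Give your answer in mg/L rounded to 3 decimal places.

83.025 mg/L

k = ln 2 / 10 = 0.06931 per h
Dose 1 (210 mg at t=0 h): 210·exp(−0.06931·22) = 45.704 mg/L
Dose 2 (80 mg at t=11 h): 80·exp(−0.06931·11) = 37.321 mg/L
C(22) = 45.704 + 37.321 = 83.025 mg/L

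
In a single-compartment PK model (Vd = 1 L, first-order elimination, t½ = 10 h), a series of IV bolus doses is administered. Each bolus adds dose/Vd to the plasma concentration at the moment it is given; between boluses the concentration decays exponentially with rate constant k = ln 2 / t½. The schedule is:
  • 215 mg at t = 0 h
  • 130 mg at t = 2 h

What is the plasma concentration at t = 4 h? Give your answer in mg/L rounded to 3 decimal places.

276.111 mg/L

k = ln 2 / 10 = 0.06931 per h
Dose 1 (215 mg at t=0 h): 215·exp(−0.06931·4) = 162.940 mg/L
Dose 2 (130 mg at t=2 h): 130·exp(−0.06931·2) = 113.172 mg/L
C(4) = 162.940 + 113.172 = 276.111 mg/L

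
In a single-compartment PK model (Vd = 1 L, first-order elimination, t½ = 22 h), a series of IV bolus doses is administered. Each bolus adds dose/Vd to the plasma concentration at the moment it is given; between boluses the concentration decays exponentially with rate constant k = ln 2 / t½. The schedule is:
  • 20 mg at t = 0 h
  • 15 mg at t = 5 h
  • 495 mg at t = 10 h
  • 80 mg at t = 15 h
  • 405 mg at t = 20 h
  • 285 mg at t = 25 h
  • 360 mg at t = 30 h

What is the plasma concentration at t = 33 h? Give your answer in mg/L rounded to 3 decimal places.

1116.399 mg/L

k = ln 2 / 22 = 0.03151 per h
Dose 1 (20 mg at t=0 h): 20·exp(−0.03151·33) = 7.071 mg/L
Dose 2 (15 mg at t=5 h): 15·exp(−0.03151·28) = 6.208 mg/L
Dose 3 (495 mg at t=10 h): 495·exp(−0.03151·23) = 239.824 mg/L
Dose 4 (80 mg at t=15 h): 80·exp(−0.03151·18) = 45.373 mg/L
Dose 5 (405 mg at t=20 h): 405·exp(−0.03151·13) = 268.889 mg/L
Dose 6 (285 mg at t=25 h): 285·exp(−0.03151·8) = 221.503 mg/L
Dose 7 (360 mg at t=30 h): 360·exp(−0.03151·3) = 327.531 mg/L
C(33) = 7.071 + 6.208 + 239.824 + 45.373 + 268.889 + 221.503 + 327.531 = 1116.399 mg/L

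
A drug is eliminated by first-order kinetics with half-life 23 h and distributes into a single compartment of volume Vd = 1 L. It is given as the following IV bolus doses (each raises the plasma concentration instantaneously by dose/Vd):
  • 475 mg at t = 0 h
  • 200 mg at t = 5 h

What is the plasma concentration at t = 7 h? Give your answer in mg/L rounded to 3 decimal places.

k = ln 2 / 23 = 0.03014 per h
Dose 1 (475 mg at t=0 h): 475·exp(−0.03014·7) = 384.659 mg/L
Dose 2 (200 mg at t=5 h): 200·exp(−0.03014·2) = 188.301 mg/L
C(7) = 384.659 + 188.301 = 572.960 mg/L

572.960 mg/L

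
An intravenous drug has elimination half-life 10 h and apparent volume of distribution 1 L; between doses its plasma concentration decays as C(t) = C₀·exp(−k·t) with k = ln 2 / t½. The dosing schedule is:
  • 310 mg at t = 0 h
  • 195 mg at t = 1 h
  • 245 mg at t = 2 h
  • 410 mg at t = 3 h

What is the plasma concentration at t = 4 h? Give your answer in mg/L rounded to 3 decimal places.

989.154 mg/L

k = ln 2 / 10 = 0.06931 per h
Dose 1 (310 mg at t=0 h): 310·exp(−0.06931·4) = 234.936 mg/L
Dose 2 (195 mg at t=1 h): 195·exp(−0.06931·3) = 158.389 mg/L
Dose 3 (245 mg at t=2 h): 245·exp(−0.06931·2) = 213.285 mg/L
Dose 4 (410 mg at t=3 h): 410·exp(−0.06931·1) = 382.544 mg/L
C(4) = 234.936 + 158.389 + 213.285 + 382.544 = 989.154 mg/L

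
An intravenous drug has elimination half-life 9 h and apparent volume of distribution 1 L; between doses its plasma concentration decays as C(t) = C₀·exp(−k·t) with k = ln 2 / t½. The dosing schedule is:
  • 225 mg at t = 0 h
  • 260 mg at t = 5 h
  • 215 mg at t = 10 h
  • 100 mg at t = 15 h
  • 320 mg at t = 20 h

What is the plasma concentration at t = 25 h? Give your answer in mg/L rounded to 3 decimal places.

420.270 mg/L

k = ln 2 / 9 = 0.07702 per h
Dose 1 (225 mg at t=0 h): 225·exp(−0.07702·25) = 32.809 mg/L
Dose 2 (260 mg at t=5 h): 260·exp(−0.07702·20) = 55.721 mg/L
Dose 3 (215 mg at t=10 h): 215·exp(−0.07702·15) = 67.721 mg/L
Dose 4 (100 mg at t=15 h): 100·exp(−0.07702·10) = 46.294 mg/L
Dose 5 (320 mg at t=20 h): 320·exp(−0.07702·5) = 217.726 mg/L
C(25) = 32.809 + 55.721 + 67.721 + 46.294 + 217.726 = 420.270 mg/L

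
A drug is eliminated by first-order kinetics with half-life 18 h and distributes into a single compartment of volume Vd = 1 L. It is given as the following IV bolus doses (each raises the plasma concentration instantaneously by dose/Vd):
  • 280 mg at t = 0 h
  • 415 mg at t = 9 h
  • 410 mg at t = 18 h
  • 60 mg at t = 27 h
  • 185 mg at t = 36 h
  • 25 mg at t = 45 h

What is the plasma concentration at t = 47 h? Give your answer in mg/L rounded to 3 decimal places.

448.141 mg/L

k = ln 2 / 18 = 0.03851 per h
Dose 1 (280 mg at t=0 h): 280·exp(−0.03851·47) = 45.828 mg/L
Dose 2 (415 mg at t=9 h): 415·exp(−0.03851·38) = 96.060 mg/L
Dose 3 (410 mg at t=18 h): 410·exp(−0.03851·29) = 134.212 mg/L
Dose 4 (60 mg at t=27 h): 60·exp(−0.03851·20) = 27.776 mg/L
Dose 5 (185 mg at t=36 h): 185·exp(−0.03851·11) = 121.118 mg/L
Dose 6 (25 mg at t=45 h): 25·exp(−0.03851·2) = 23.147 mg/L
C(47) = 45.828 + 96.060 + 134.212 + 27.776 + 121.118 + 23.147 = 448.141 mg/L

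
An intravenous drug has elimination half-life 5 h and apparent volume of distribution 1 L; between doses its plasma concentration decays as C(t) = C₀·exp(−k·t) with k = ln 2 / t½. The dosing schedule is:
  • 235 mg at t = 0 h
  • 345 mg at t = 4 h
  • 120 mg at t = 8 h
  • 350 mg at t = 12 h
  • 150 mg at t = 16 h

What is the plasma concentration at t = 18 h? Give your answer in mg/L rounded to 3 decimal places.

364.943 mg/L

k = ln 2 / 5 = 0.13863 per h
Dose 1 (235 mg at t=0 h): 235·exp(−0.13863·18) = 19.380 mg/L
Dose 2 (345 mg at t=4 h): 345·exp(−0.13863·14) = 49.538 mg/L
Dose 3 (120 mg at t=8 h): 120·exp(−0.13863·10) = 30.000 mg/L
Dose 4 (350 mg at t=12 h): 350·exp(−0.13863·6) = 152.346 mg/L
Dose 5 (150 mg at t=16 h): 150·exp(−0.13863·2) = 113.679 mg/L
C(18) = 19.380 + 49.538 + 30.000 + 152.346 + 113.679 = 364.943 mg/L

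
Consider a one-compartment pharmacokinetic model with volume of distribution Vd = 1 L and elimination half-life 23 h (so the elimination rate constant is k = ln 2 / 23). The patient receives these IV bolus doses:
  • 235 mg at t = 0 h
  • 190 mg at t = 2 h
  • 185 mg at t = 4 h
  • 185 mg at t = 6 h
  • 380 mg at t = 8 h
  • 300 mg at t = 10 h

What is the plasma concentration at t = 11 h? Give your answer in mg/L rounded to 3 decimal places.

k = ln 2 / 23 = 0.03014 per h
Dose 1 (235 mg at t=0 h): 235·exp(−0.03014·11) = 168.693 mg/L
Dose 2 (190 mg at t=2 h): 190·exp(−0.03014·9) = 144.864 mg/L
Dose 3 (185 mg at t=4 h): 185·exp(−0.03014·7) = 149.815 mg/L
Dose 4 (185 mg at t=6 h): 185·exp(−0.03014·5) = 159.122 mg/L
Dose 5 (380 mg at t=8 h): 380·exp(−0.03014·3) = 347.151 mg/L
Dose 6 (300 mg at t=10 h): 300·exp(−0.03014·1) = 291.094 mg/L
C(11) = 168.693 + 144.864 + 149.815 + 159.122 + 347.151 + 291.094 = 1260.738 mg/L

1260.738 mg/L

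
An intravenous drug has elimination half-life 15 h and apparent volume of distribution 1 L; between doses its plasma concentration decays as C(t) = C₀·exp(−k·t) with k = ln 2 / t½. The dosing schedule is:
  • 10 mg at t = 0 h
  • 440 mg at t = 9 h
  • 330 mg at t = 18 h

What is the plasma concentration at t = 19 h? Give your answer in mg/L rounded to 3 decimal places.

k = ln 2 / 15 = 0.04621 per h
Dose 1 (10 mg at t=0 h): 10·exp(−0.04621·19) = 4.156 mg/L
Dose 2 (440 mg at t=9 h): 440·exp(−0.04621·10) = 277.183 mg/L
Dose 3 (330 mg at t=18 h): 330·exp(−0.04621·1) = 315.098 mg/L
C(19) = 4.156 + 277.183 + 315.098 = 596.437 mg/L

596.437 mg/L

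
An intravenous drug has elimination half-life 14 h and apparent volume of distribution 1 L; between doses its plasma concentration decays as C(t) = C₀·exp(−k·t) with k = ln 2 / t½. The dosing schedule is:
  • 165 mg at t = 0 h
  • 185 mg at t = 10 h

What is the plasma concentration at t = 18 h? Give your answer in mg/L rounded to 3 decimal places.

192.173 mg/L

k = ln 2 / 14 = 0.04951 per h
Dose 1 (165 mg at t=0 h): 165·exp(−0.04951·18) = 67.678 mg/L
Dose 2 (185 mg at t=10 h): 185·exp(−0.04951·8) = 124.496 mg/L
C(18) = 67.678 + 124.496 = 192.173 mg/L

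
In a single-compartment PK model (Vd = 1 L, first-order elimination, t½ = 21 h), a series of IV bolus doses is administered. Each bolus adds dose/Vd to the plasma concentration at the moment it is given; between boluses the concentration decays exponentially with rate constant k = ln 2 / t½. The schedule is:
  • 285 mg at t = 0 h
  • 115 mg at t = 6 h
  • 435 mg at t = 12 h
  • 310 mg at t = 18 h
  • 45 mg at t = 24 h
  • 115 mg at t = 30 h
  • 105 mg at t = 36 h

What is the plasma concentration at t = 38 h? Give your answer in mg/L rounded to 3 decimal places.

k = ln 2 / 21 = 0.03301 per h
Dose 1 (285 mg at t=0 h): 285·exp(−0.03301·38) = 81.306 mg/L
Dose 2 (115 mg at t=6 h): 115·exp(−0.03301·32) = 39.993 mg/L
Dose 3 (435 mg at t=12 h): 435·exp(−0.03301·26) = 184.410 mg/L
Dose 4 (310 mg at t=18 h): 310·exp(−0.03301·20) = 160.201 mg/L
Dose 5 (45 mg at t=24 h): 45·exp(−0.03301·14) = 28.348 mg/L
Dose 6 (115 mg at t=30 h): 115·exp(−0.03301·8) = 88.312 mg/L
Dose 7 (105 mg at t=36 h): 105·exp(−0.03301·2) = 98.292 mg/L
C(38) = 81.306 + 39.993 + 184.410 + 160.201 + 28.348 + 88.312 + 98.292 = 680.864 mg/L

680.864 mg/L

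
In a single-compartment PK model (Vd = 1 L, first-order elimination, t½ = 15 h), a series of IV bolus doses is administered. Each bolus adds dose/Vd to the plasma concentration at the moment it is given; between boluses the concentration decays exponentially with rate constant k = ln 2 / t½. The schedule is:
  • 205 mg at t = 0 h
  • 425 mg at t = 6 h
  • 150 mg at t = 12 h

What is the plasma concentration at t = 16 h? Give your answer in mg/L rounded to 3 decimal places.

490.290 mg/L

k = ln 2 / 15 = 0.04621 per h
Dose 1 (205 mg at t=0 h): 205·exp(−0.04621·16) = 97.871 mg/L
Dose 2 (425 mg at t=6 h): 425·exp(−0.04621·10) = 267.733 mg/L
Dose 3 (150 mg at t=12 h): 150·exp(−0.04621·4) = 124.686 mg/L
C(16) = 97.871 + 267.733 + 124.686 = 490.290 mg/L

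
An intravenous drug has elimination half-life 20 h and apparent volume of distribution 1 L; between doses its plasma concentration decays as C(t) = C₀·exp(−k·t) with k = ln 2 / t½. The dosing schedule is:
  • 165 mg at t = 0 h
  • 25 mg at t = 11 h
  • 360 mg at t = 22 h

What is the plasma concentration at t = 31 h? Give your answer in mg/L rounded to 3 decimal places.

k = ln 2 / 20 = 0.03466 per h
Dose 1 (165 mg at t=0 h): 165·exp(−0.03466·31) = 56.349 mg/L
Dose 2 (25 mg at t=11 h): 25·exp(−0.03466·20) = 12.500 mg/L
Dose 3 (360 mg at t=22 h): 360·exp(−0.03466·9) = 263.535 mg/L
C(31) = 56.349 + 12.500 + 263.535 = 332.385 mg/L

332.385 mg/L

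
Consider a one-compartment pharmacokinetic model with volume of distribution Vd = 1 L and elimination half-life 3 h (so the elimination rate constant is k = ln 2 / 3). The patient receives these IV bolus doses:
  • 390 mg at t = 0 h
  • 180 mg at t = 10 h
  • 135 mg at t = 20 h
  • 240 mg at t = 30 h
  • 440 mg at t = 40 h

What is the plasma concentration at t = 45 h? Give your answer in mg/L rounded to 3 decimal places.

k = ln 2 / 3 = 0.23105 per h
Dose 1 (390 mg at t=0 h): 390·exp(−0.23105·45) = 0.012 mg/L
Dose 2 (180 mg at t=10 h): 180·exp(−0.23105·35) = 0.055 mg/L
Dose 3 (135 mg at t=20 h): 135·exp(−0.23105·25) = 0.419 mg/L
Dose 4 (240 mg at t=30 h): 240·exp(−0.23105·15) = 7.500 mg/L
Dose 5 (440 mg at t=40 h): 440·exp(−0.23105·5) = 138.591 mg/L
C(45) = 0.012 + 0.055 + 0.419 + 7.500 + 138.591 = 146.577 mg/L

146.577 mg/L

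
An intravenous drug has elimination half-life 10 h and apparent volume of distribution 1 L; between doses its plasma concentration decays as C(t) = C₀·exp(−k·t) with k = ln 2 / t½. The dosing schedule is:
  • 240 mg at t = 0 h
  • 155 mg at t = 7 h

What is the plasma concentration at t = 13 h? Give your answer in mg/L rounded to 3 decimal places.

k = ln 2 / 10 = 0.06931 per h
Dose 1 (240 mg at t=0 h): 240·exp(−0.06931·13) = 97.470 mg/L
Dose 2 (155 mg at t=7 h): 155·exp(−0.06931·6) = 102.262 mg/L
C(13) = 97.470 + 102.262 = 199.732 mg/L

199.732 mg/L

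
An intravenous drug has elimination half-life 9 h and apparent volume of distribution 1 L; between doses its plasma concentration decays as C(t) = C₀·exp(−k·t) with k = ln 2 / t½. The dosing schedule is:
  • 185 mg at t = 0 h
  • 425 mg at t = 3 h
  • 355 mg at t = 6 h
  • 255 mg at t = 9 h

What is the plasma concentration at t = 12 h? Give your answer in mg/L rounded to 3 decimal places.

711.947 mg/L

k = ln 2 / 9 = 0.07702 per h
Dose 1 (185 mg at t=0 h): 185·exp(−0.07702·12) = 73.417 mg/L
Dose 2 (425 mg at t=3 h): 425·exp(−0.07702·9) = 212.500 mg/L
Dose 3 (355 mg at t=6 h): 355·exp(−0.07702·6) = 223.636 mg/L
Dose 4 (255 mg at t=9 h): 255·exp(−0.07702·3) = 202.394 mg/L
C(12) = 73.417 + 212.500 + 223.636 + 202.394 = 711.947 mg/L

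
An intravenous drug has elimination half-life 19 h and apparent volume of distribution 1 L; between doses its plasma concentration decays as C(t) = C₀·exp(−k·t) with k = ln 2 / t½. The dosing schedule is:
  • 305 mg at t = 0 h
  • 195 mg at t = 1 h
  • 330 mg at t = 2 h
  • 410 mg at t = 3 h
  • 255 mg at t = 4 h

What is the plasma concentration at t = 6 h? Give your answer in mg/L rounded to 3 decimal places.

1297.273 mg/L

k = ln 2 / 19 = 0.03648 per h
Dose 1 (305 mg at t=0 h): 305·exp(−0.03648·6) = 245.040 mg/L
Dose 2 (195 mg at t=1 h): 195·exp(−0.03648·5) = 162.486 mg/L
Dose 3 (330 mg at t=2 h): 330·exp(−0.03648·4) = 285.193 mg/L
Dose 4 (410 mg at t=3 h): 410·exp(−0.03648·3) = 367.496 mg/L
Dose 5 (255 mg at t=4 h): 255·exp(−0.03648·2) = 237.057 mg/L
C(6) = 245.040 + 162.486 + 285.193 + 367.496 + 237.057 = 1297.273 mg/L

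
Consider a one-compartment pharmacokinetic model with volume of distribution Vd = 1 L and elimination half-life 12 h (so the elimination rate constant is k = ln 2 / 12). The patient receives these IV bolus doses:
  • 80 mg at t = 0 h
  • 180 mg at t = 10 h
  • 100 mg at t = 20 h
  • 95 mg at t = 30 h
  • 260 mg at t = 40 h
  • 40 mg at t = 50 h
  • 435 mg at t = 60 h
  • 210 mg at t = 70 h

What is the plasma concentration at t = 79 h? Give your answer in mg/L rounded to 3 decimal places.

k = ln 2 / 12 = 0.05776 per h
Dose 1 (80 mg at t=0 h): 80·exp(−0.05776·79) = 0.834 mg/L
Dose 2 (180 mg at t=10 h): 180·exp(−0.05776·69) = 3.345 mg/L
Dose 3 (100 mg at t=20 h): 100·exp(−0.05776·59) = 3.311 mg/L
Dose 4 (95 mg at t=30 h): 95·exp(−0.05776·49) = 5.604 mg/L
Dose 5 (260 mg at t=40 h): 260·exp(−0.05776·39) = 27.329 mg/L
Dose 6 (40 mg at t=50 h): 40·exp(−0.05776·29) = 7.492 mg/L
Dose 7 (435 mg at t=60 h): 435·exp(−0.05776·19) = 145.164 mg/L
Dose 8 (210 mg at t=70 h): 210·exp(−0.05776·9) = 124.867 mg/L
C(79) = 0.834 + 3.345 + 3.311 + 5.604 + 27.329 + 7.492 + 145.164 + 124.867 = 317.945 mg/L

317.945 mg/L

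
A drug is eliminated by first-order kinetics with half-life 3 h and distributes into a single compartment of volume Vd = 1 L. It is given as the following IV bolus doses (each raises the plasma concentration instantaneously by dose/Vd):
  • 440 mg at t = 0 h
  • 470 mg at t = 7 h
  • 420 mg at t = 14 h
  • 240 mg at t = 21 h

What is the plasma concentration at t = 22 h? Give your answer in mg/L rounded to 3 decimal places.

k = ln 2 / 3 = 0.23105 per h
Dose 1 (440 mg at t=0 h): 440·exp(−0.23105·22) = 2.728 mg/L
Dose 2 (470 mg at t=7 h): 470·exp(−0.23105·15) = 14.688 mg/L
Dose 3 (420 mg at t=14 h): 420·exp(−0.23105·8) = 66.146 mg/L
Dose 4 (240 mg at t=21 h): 240·exp(−0.23105·1) = 190.488 mg/L
C(22) = 2.728 + 14.688 + 66.146 + 190.488 = 274.050 mg/L

274.050 mg/L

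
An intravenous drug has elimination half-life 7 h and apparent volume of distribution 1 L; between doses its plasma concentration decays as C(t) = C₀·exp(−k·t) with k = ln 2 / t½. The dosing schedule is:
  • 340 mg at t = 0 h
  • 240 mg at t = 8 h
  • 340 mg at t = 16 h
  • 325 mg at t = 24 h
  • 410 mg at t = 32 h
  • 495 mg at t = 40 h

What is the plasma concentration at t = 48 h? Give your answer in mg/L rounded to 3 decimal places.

360.239 mg/L

k = ln 2 / 7 = 0.09902 per h
Dose 1 (340 mg at t=0 h): 340·exp(−0.09902·48) = 2.933 mg/L
Dose 2 (240 mg at t=8 h): 240·exp(−0.09902·40) = 4.571 mg/L
Dose 3 (340 mg at t=16 h): 340·exp(−0.09902·32) = 14.300 mg/L
Dose 4 (325 mg at t=24 h): 325·exp(−0.09902·24) = 30.184 mg/L
Dose 5 (410 mg at t=32 h): 410·exp(−0.09902·16) = 84.084 mg/L
Dose 6 (495 mg at t=40 h): 495·exp(−0.09902·8) = 224.167 mg/L
C(48) = 2.933 + 4.571 + 14.300 + 30.184 + 84.084 + 224.167 = 360.239 mg/L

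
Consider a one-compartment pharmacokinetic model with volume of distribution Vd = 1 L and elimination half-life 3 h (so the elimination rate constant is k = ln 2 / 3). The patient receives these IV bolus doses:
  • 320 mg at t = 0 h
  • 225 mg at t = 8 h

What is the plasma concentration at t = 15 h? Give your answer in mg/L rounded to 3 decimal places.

54.646 mg/L

k = ln 2 / 3 = 0.23105 per h
Dose 1 (320 mg at t=0 h): 320·exp(−0.23105·15) = 10.000 mg/L
Dose 2 (225 mg at t=8 h): 225·exp(−0.23105·7) = 44.646 mg/L
C(15) = 10.000 + 44.646 = 54.646 mg/L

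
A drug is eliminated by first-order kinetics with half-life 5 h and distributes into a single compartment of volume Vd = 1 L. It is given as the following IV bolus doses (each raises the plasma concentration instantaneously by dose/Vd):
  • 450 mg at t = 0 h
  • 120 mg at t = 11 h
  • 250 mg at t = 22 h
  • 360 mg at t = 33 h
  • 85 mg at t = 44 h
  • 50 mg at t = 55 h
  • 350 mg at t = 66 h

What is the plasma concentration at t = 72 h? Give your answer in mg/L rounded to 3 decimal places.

160.741 mg/L

k = ln 2 / 5 = 0.13863 per h
Dose 1 (450 mg at t=0 h): 450·exp(−0.13863·72) = 0.021 mg/L
Dose 2 (120 mg at t=11 h): 120·exp(−0.13863·61) = 0.026 mg/L
Dose 3 (250 mg at t=22 h): 250·exp(−0.13863·50) = 0.244 mg/L
Dose 4 (360 mg at t=33 h): 360·exp(−0.13863·39) = 1.615 mg/L
Dose 5 (85 mg at t=44 h): 85·exp(−0.13863·28) = 1.752 mg/L
Dose 6 (50 mg at t=55 h): 50·exp(−0.13863·17) = 4.737 mg/L
Dose 7 (350 mg at t=66 h): 350·exp(−0.13863·6) = 152.346 mg/L
C(72) = 0.021 + 0.026 + 0.244 + 1.615 + 1.752 + 4.737 + 152.346 = 160.741 mg/L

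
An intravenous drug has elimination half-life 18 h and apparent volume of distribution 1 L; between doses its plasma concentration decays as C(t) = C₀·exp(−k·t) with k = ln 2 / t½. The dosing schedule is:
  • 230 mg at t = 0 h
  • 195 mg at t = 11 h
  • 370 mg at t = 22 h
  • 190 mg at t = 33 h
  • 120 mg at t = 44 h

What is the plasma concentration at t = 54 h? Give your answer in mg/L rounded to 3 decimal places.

k = ln 2 / 18 = 0.03851 per h
Dose 1 (230 mg at t=0 h): 230·exp(−0.03851·54) = 28.750 mg/L
Dose 2 (195 mg at t=11 h): 195·exp(−0.03851·43) = 37.231 mg/L
Dose 3 (370 mg at t=22 h): 370·exp(−0.03851·32) = 107.904 mg/L
Dose 4 (190 mg at t=33 h): 190·exp(−0.03851·21) = 84.635 mg/L
Dose 5 (120 mg at t=44 h): 120·exp(−0.03851·10) = 81.647 mg/L
C(54) = 28.750 + 37.231 + 107.904 + 84.635 + 81.647 = 340.168 mg/L

340.168 mg/L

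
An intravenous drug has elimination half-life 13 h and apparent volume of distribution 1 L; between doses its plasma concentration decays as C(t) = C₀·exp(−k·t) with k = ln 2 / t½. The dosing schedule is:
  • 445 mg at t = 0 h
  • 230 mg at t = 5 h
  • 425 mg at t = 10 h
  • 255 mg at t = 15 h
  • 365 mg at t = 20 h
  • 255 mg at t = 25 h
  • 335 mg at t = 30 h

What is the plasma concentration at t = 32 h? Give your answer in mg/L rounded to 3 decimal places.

k = ln 2 / 13 = 0.05332 per h
Dose 1 (445 mg at t=0 h): 445·exp(−0.05332·32) = 80.791 mg/L
Dose 2 (230 mg at t=5 h): 230·exp(−0.05332·27) = 54.514 mg/L
Dose 3 (425 mg at t=10 h): 425·exp(−0.05332·22) = 131.508 mg/L
Dose 4 (255 mg at t=15 h): 255·exp(−0.05332·17) = 103.011 mg/L
Dose 5 (365 mg at t=20 h): 365·exp(−0.05332·12) = 192.495 mg/L
Dose 6 (255 mg at t=25 h): 255·exp(−0.05332·7) = 175.569 mg/L
Dose 7 (335 mg at t=30 h): 335·exp(−0.05332·2) = 301.115 mg/L
C(32) = 80.791 + 54.514 + 131.508 + 103.011 + 192.495 + 175.569 + 301.115 = 1039.004 mg/L

1039.004 mg/L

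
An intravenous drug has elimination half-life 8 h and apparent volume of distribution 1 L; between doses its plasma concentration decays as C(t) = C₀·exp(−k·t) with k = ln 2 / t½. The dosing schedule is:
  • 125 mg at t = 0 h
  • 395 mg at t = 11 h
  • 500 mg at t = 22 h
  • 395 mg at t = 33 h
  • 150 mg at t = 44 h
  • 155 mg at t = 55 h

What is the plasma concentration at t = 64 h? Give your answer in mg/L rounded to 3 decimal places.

k = ln 2 / 8 = 0.08664 per h
Dose 1 (125 mg at t=0 h): 125·exp(−0.08664·64) = 0.488 mg/L
Dose 2 (395 mg at t=11 h): 395·exp(−0.08664·53) = 4.002 mg/L
Dose 3 (500 mg at t=22 h): 500·exp(−0.08664·42) = 13.139 mg/L
Dose 4 (395 mg at t=33 h): 395·exp(−0.08664·31) = 26.922 mg/L
Dose 5 (150 mg at t=44 h): 150·exp(−0.08664·20) = 26.517 mg/L
Dose 6 (155 mg at t=55 h): 155·exp(−0.08664·9) = 71.068 mg/L
C(64) = 0.488 + 4.002 + 13.139 + 26.922 + 26.517 + 71.068 = 142.135 mg/L

142.135 mg/L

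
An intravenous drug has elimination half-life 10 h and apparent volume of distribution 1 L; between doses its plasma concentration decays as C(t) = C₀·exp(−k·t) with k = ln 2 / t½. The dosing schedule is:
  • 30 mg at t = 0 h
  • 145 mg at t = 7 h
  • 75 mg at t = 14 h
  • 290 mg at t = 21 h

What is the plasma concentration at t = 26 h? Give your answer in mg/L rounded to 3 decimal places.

k = ln 2 / 10 = 0.06931 per h
Dose 1 (30 mg at t=0 h): 30·exp(−0.06931·26) = 4.948 mg/L
Dose 2 (145 mg at t=7 h): 145·exp(−0.06931·19) = 38.852 mg/L
Dose 3 (75 mg at t=14 h): 75·exp(−0.06931·12) = 32.646 mg/L
Dose 4 (290 mg at t=21 h): 290·exp(−0.06931·5) = 205.061 mg/L
C(26) = 4.948 + 38.852 + 32.646 + 205.061 = 281.507 mg/L

281.507 mg/L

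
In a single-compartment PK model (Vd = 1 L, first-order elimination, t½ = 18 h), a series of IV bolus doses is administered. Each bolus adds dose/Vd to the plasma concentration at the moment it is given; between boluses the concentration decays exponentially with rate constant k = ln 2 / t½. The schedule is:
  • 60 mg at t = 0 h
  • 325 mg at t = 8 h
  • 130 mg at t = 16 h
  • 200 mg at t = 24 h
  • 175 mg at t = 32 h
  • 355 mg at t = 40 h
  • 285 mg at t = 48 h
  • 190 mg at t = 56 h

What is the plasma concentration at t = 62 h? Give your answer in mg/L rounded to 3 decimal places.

k = ln 2 / 18 = 0.03851 per h
Dose 1 (60 mg at t=0 h): 60·exp(−0.03851·62) = 5.512 mg/L
Dose 2 (325 mg at t=8 h): 325·exp(−0.03851·54) = 40.625 mg/L
Dose 3 (130 mg at t=16 h): 130·exp(−0.03851·46) = 22.113 mg/L
Dose 4 (200 mg at t=24 h): 200·exp(−0.03851·38) = 46.294 mg/L
Dose 5 (175 mg at t=32 h): 175·exp(−0.03851·30) = 55.122 mg/L
Dose 6 (355 mg at t=40 h): 355·exp(−0.03851·22) = 152.161 mg/L
Dose 7 (285 mg at t=48 h): 285·exp(−0.03851·14) = 166.230 mg/L
Dose 8 (190 mg at t=56 h): 190·exp(−0.03851·6) = 150.803 mg/L
C(62) = 5.512 + 40.625 + 22.113 + 46.294 + 55.122 + 152.161 + 166.230 + 150.803 = 638.859 mg/L

638.859 mg/L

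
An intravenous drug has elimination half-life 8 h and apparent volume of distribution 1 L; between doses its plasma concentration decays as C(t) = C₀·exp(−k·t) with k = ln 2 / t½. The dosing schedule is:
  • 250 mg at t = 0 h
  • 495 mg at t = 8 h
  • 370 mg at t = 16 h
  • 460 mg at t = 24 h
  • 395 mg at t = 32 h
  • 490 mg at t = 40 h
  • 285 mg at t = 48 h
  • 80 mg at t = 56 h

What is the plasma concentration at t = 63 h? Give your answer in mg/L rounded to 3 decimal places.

242.297 mg/L

k = ln 2 / 8 = 0.08664 per h
Dose 1 (250 mg at t=0 h): 250·exp(−0.08664·63) = 1.065 mg/L
Dose 2 (495 mg at t=8 h): 495·exp(−0.08664·55) = 4.217 mg/L
Dose 3 (370 mg at t=16 h): 370·exp(−0.08664·47) = 6.304 mg/L
Dose 4 (460 mg at t=24 h): 460·exp(−0.08664·39) = 15.676 mg/L
Dose 5 (395 mg at t=32 h): 395·exp(−0.08664·31) = 26.922 mg/L
Dose 6 (490 mg at t=40 h): 490·exp(−0.08664·23) = 66.794 mg/L
Dose 7 (285 mg at t=48 h): 285·exp(−0.08664·15) = 77.699 mg/L
Dose 8 (80 mg at t=56 h): 80·exp(−0.08664·7) = 43.620 mg/L
C(63) = 1.065 + 4.217 + 6.304 + 15.676 + 26.922 + 66.794 + 77.699 + 43.620 = 242.297 mg/L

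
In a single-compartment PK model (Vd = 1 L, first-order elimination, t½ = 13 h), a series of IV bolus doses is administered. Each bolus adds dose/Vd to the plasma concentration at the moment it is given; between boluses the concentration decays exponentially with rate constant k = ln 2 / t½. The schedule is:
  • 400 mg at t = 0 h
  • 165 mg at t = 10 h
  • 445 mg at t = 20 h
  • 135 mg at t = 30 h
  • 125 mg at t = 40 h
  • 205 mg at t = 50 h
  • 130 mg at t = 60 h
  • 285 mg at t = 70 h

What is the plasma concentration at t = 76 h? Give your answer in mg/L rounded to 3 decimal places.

377.878 mg/L

k = ln 2 / 13 = 0.05332 per h
Dose 1 (400 mg at t=0 h): 400·exp(−0.05332·76) = 6.953 mg/L
Dose 2 (165 mg at t=10 h): 165·exp(−0.05332·66) = 4.889 mg/L
Dose 3 (445 mg at t=20 h): 445·exp(−0.05332·56) = 22.471 mg/L
Dose 4 (135 mg at t=30 h): 135·exp(−0.05332·46) = 11.619 mg/L
Dose 5 (125 mg at t=40 h): 125·exp(−0.05332·36) = 18.335 mg/L
Dose 6 (205 mg at t=50 h): 205·exp(−0.05332·26) = 51.250 mg/L
Dose 7 (130 mg at t=60 h): 130·exp(−0.05332·16) = 55.392 mg/L
Dose 8 (285 mg at t=70 h): 285·exp(−0.05332·6) = 206.970 mg/L
C(76) = 6.953 + 4.889 + 22.471 + 11.619 + 18.335 + 51.250 + 55.392 + 206.970 = 377.878 mg/L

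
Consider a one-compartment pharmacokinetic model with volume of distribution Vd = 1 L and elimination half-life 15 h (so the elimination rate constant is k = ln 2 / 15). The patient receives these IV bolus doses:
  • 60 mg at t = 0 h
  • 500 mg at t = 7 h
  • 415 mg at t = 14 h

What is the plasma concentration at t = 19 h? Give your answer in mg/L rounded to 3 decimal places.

k = ln 2 / 15 = 0.04621 per h
Dose 1 (60 mg at t=0 h): 60·exp(−0.04621·19) = 24.937 mg/L
Dose 2 (500 mg at t=7 h): 500·exp(−0.04621·12) = 287.175 mg/L
Dose 3 (415 mg at t=14 h): 415·exp(−0.04621·5) = 329.386 mg/L
C(19) = 24.937 + 287.175 + 329.386 = 641.497 mg/L

641.497 mg/L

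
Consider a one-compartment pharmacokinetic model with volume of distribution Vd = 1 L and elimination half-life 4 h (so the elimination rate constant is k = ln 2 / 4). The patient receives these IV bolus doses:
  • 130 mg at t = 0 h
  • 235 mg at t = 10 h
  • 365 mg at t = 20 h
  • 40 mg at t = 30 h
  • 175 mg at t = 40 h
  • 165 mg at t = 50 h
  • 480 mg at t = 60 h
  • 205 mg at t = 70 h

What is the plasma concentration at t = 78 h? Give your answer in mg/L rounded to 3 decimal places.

74.021 mg/L

k = ln 2 / 4 = 0.17329 per h
Dose 1 (130 mg at t=0 h): 130·exp(−0.17329·78) = 0.000 mg/L
Dose 2 (235 mg at t=10 h): 235·exp(−0.17329·68) = 0.002 mg/L
Dose 3 (365 mg at t=20 h): 365·exp(−0.17329·58) = 0.016 mg/L
Dose 4 (40 mg at t=30 h): 40·exp(−0.17329·48) = 0.010 mg/L
Dose 5 (175 mg at t=40 h): 175·exp(−0.17329·38) = 0.242 mg/L
Dose 6 (165 mg at t=50 h): 165·exp(−0.17329·28) = 1.289 mg/L
Dose 7 (480 mg at t=60 h): 480·exp(−0.17329·18) = 21.213 mg/L
Dose 8 (205 mg at t=70 h): 205·exp(−0.17329·8) = 51.250 mg/L
C(78) = 0.000 + 0.002 + 0.016 + 0.010 + 0.242 + 1.289 + 21.213 + 51.250 = 74.021 mg/L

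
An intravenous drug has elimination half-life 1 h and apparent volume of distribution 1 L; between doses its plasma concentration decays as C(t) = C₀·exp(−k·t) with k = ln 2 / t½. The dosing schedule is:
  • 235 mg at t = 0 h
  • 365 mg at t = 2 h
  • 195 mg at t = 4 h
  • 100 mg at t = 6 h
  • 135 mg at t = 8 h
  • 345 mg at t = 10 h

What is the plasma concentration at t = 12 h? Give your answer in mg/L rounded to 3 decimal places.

97.426 mg/L

k = ln 2 / 1 = 0.69315 per h
Dose 1 (235 mg at t=0 h): 235·exp(−0.69315·12) = 0.057 mg/L
Dose 2 (365 mg at t=2 h): 365·exp(−0.69315·10) = 0.356 mg/L
Dose 3 (195 mg at t=4 h): 195·exp(−0.69315·8) = 0.762 mg/L
Dose 4 (100 mg at t=6 h): 100·exp(−0.69315·6) = 1.563 mg/L
Dose 5 (135 mg at t=8 h): 135·exp(−0.69315·4) = 8.438 mg/L
Dose 6 (345 mg at t=10 h): 345·exp(−0.69315·2) = 86.250 mg/L
C(12) = 0.057 + 0.356 + 0.762 + 1.563 + 8.438 + 86.250 = 97.426 mg/L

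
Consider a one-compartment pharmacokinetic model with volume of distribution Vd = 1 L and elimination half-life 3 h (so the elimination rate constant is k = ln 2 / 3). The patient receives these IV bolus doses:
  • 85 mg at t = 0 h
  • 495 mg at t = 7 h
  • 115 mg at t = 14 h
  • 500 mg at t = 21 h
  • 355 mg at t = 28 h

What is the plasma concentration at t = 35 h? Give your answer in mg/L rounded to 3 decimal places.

91.819 mg/L

k = ln 2 / 3 = 0.23105 per h
Dose 1 (85 mg at t=0 h): 85·exp(−0.23105·35) = 0.026 mg/L
Dose 2 (495 mg at t=7 h): 495·exp(−0.23105·28) = 0.767 mg/L
Dose 3 (115 mg at t=14 h): 115·exp(−0.23105·21) = 0.898 mg/L
Dose 4 (500 mg at t=21 h): 500·exp(−0.23105·14) = 19.686 mg/L
Dose 5 (355 mg at t=28 h): 355·exp(−0.23105·7) = 70.441 mg/L
C(35) = 0.026 + 0.767 + 0.898 + 19.686 + 70.441 = 91.819 mg/L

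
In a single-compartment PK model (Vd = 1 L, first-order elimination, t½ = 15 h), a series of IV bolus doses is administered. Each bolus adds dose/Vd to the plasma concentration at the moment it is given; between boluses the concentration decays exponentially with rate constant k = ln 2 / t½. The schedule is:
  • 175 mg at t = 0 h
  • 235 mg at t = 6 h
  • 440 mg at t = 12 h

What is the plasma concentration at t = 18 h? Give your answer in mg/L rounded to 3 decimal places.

k = ln 2 / 15 = 0.04621 per h
Dose 1 (175 mg at t=0 h): 175·exp(−0.04621·18) = 76.173 mg/L
Dose 2 (235 mg at t=6 h): 235·exp(−0.04621·12) = 134.972 mg/L
Dose 3 (440 mg at t=12 h): 440·exp(−0.04621·6) = 333.458 mg/L
C(18) = 76.173 + 134.972 + 333.458 = 544.603 mg/L

544.603 mg/L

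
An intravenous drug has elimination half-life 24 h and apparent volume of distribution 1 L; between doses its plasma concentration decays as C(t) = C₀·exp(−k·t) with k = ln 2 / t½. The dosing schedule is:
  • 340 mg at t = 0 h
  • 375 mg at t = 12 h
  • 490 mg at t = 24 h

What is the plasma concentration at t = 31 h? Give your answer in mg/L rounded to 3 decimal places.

k = ln 2 / 24 = 0.02888 per h
Dose 1 (340 mg at t=0 h): 340·exp(−0.02888·31) = 138.883 mg/L
Dose 2 (375 mg at t=12 h): 375·exp(−0.02888·19) = 216.629 mg/L
Dose 3 (490 mg at t=24 h): 490·exp(−0.02888·7) = 400.309 mg/L
C(31) = 138.883 + 216.629 + 400.309 = 755.821 mg/L

755.821 mg/L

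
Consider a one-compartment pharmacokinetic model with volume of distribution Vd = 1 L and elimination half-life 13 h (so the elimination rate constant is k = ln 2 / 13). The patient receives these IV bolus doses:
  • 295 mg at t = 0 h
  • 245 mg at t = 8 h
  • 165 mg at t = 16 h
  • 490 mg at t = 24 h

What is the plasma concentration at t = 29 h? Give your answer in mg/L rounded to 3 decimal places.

600.643 mg/L

k = ln 2 / 13 = 0.05332 per h
Dose 1 (295 mg at t=0 h): 295·exp(−0.05332·29) = 62.848 mg/L
Dose 2 (245 mg at t=8 h): 245·exp(−0.05332·21) = 79.963 mg/L
Dose 3 (165 mg at t=16 h): 165·exp(−0.05332·13) = 82.500 mg/L
Dose 4 (490 mg at t=24 h): 490·exp(−0.05332·5) = 375.332 mg/L
C(29) = 62.848 + 79.963 + 82.500 + 375.332 = 600.643 mg/L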